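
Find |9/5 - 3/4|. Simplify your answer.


Simplify: 9/5 = 9/5 and 3/4 = 3/4
Find common denominator: LCD = 20
Convert: 36/20 and 15/20
Difference = |36 - 15|/20 = 21/20
Simplified = 21/20

21/20


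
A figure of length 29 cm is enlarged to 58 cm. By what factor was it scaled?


Original length = 29 cm
Scaled length = 58 cm
Scale factor = 58 / 29
= 2

2


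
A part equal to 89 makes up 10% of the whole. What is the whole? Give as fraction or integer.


Given: 89 is 10% of the whole
Set up: 89 = 10/100 * whole
whole = 89 * 100 / 10
whole = 8900 / 10
whole = 890

890


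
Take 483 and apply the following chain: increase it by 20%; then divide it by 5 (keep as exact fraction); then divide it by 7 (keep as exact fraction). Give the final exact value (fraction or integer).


Start with 483.
Step 1: Increase by 20%: 483 * 120/100 = 2898/5
Step 2: Divide by 5: 2898/5 / 5 = 2898/25
Step 3: Divide by 7: 2898/25 / 7 = 414/25
Final result = 414/25

414/25


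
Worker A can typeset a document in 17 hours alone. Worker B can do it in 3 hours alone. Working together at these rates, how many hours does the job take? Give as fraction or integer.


Rate of A = 1/17 job per hour
Rate of B = 1/3 job per hour
Combined rate = 1/17 + 1/3
Find common denominator: (3 + 17)/(17*3) = 20/51
Combined rate = 20/51 job per hour
Time together = 1 / (20/51) = 51/20 hours

51/20


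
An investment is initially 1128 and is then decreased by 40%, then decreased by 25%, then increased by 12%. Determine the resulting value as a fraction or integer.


Start: 1128
Step 1: decrease by 40% => multiply by 60/100
  1128 * 60/100 = 3384/5
Step 2: decrease by 25% => multiply by 75/100
  3384/5 * 75/100 = 2538/5
Step 3: increase by 12% => multiply by 112/100
  2538/5 * 112/100 = 71064/125
Final value = 71064/125

71064/125


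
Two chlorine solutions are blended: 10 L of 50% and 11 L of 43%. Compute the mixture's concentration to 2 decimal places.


Solute in mixture 1 = 50% of 10 L = 10*50/100 = 5 L
Solute in mixture 2 = 43% of 11 L = 11*43/100 = 473/100 L
Total solute = 5 + 473/100 = 973/100 L
Total volume = 10 + 11 = 21 L
Final concentration = 973/100/21 * 100 = 46.33%

46.33


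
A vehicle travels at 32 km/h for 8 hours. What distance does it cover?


Using distance = speed * time
Speed = 32 km/h
Time = 8 hours
Distance = 32 * 8
= 256 km

256


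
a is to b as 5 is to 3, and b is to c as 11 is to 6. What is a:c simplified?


Given a:b = 5:3 and b:c = 11:6
Make b consistent. Multiply first ratio by 11: a:b = 55:33
Multiply second ratio by 3: b:c = 33:18
Now b = 33 in both, so a:b:c = 55:33:18
Therefore a:c = 55:18
Simplify by GCD: a:c = 55:18

55:18


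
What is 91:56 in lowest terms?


Find GCD(91, 56)
GCD = 7
Divide both by 7: 91/7 = 13, 56/7 = 8
Simplified ratio = 13:8

13:8


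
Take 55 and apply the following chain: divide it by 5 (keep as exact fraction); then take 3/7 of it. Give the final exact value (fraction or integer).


Start with 55.
Step 1: Divide by 5: 55 / 5 = 11
Step 2: Take 3/7: 11 * 3/7 = 33/7
Final result = 33/7

33/7


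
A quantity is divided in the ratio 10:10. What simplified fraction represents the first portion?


Total parts = 10 + 10 = 20
First part fraction = 10/20
Simplify: 10/20 = 1/2

1/2


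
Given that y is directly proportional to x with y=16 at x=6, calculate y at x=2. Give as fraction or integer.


Direct proportion: y = kx
Find k: k = 16/6 = 8/3
Compute y at x=2: y = 8/3 * 2
y = 16/3

16/3


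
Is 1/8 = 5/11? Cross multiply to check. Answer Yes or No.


Cross multiply to check 1/8 = 5/11
Left cross product: 1 * 11 = 11
Right cross product: 8 * 5 = 40
11 != 40
Not equal, so proportions differ => No

No


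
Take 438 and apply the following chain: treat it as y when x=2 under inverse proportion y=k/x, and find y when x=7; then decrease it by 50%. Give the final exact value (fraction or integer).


Start with 438.
Step 1: Inverse prop: k = (438)*2; new y = k/7 = 438*2/7 = 876/7
Step 2: Decrease by 50%: 876/7 * 50/100 = 438/7
Final result = 438/7

438/7


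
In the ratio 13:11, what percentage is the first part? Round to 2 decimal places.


Total parts = 13 + 11 = 24
First part fraction = 13/24
Percentage = (13/24) * 100
= 0.541667 * 100
= 54.17%

54.17


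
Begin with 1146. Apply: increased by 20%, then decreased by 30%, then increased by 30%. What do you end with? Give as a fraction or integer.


Start: 1146
Step 1: increase by 20% => multiply by 120/100
  1146 * 120/100 = 6876/5
Step 2: decrease by 30% => multiply by 70/100
  6876/5 * 70/100 = 24066/25
Step 3: increase by 30% => multiply by 130/100
  24066/25 * 130/100 = 156429/125
Final value = 156429/125

156429/125


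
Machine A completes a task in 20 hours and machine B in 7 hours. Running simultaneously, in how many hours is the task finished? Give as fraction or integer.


Rate of A = 1/20 job per hour
Rate of B = 1/7 job per hour
Combined rate = 1/20 + 1/7
Find common denominator: (7 + 20)/(20*7) = 27/140
Combined rate = 27/140 job per hour
Time together = 1 / (27/140) = 140/27 hours

140/27


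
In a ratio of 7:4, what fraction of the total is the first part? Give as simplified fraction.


Total parts = 7 + 4 = 11
First part fraction = 7/11
Simplify: 7/11 = 7/11

7/11


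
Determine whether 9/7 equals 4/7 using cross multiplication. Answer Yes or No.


Cross multiply to check 9/7 = 4/7
Left cross product: 9 * 7 = 63
Right cross product: 7 * 4 = 28
63 != 28
Not equal, so proportions differ => No

No


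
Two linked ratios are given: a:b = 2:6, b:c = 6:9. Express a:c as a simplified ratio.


Given a:b = 2:6 and b:c = 6:9
Make b consistent. Multiply first ratio by 6: a:b = 12:36
Multiply second ratio by 6: b:c = 36:54
Now b = 36 in both, so a:b:c = 12:36:54
Therefore a:c = 12:54
Simplify by GCD: a:c = 2:9

2:9


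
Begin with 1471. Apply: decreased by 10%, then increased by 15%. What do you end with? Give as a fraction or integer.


Start: 1471
Step 1: decrease by 10% => multiply by 90/100
  1471 * 90/100 = 13239/10
Step 2: increase by 15% => multiply by 115/100
  13239/10 * 115/100 = 304497/200
Final value = 304497/200

304497/200


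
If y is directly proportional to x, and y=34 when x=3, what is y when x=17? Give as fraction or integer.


Direct proportion: y = kx
Find k: k = 34/3 = 34/3
Compute y at x=17: y = 34/3 * 17
y = 578/3

578/3


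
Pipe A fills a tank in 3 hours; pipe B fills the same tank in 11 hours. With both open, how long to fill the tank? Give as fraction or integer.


Rate of A = 1/3 job per hour
Rate of B = 1/11 job per hour
Combined rate = 1/3 + 1/11
Find common denominator: (11 + 3)/(3*11) = 14/33
Combined rate = 14/33 job per hour
Time together = 1 / (14/33) = 33/14 hours

33/14


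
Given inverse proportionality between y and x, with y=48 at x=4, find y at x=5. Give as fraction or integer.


Inverse proportion: y = k/x
Find k: k = 4 * 48 = 192
Compute y at x=5: y = 192/5
y = 192/5

192/5


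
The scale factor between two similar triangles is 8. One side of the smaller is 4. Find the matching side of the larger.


Similar triangles have proportional sides
Scale factor = 8
Smaller side = 4
Corresponding larger side = 4 * 8
= 32

32


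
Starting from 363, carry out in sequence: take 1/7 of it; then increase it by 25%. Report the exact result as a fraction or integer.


Start with 363.
Step 1: Take 1/7: 363 * 1/7 = 363/7
Step 2: Increase by 25%: 363/7 * 125/100 = 1815/28
Final result = 1815/28

1815/28


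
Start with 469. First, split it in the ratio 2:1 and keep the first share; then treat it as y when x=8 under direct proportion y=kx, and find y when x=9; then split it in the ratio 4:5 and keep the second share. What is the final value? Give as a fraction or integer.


Start with 469.
Step 1: Split 2:1, first share = 469 * 2/3 = 938/3
Step 2: Direct prop: k = (938/3)/8; new y = k*9 = 938/3*9/8 = 1407/4
Step 3: Split 4:5, second share = 1407/4 * 5/9 = 2345/12
Final result = 2345/12

2345/12


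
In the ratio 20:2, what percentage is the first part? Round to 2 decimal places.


Total parts = 20 + 2 = 22
First part fraction = 20/22
Percentage = (20/22) * 100
= 0.909091 * 100
= 90.91%

90.91


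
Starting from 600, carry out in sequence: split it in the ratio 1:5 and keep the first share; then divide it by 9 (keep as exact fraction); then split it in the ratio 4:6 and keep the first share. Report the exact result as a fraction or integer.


Start with 600.
Step 1: Split 1:5, first share = 600 * 1/6 = 100
Step 2: Divide by 9: 100 / 9 = 100/9
Step 3: Split 4:6, first share = 100/9 * 4/10 = 40/9
Final result = 40/9

40/9


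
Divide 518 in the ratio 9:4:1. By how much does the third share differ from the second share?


Total parts = 9 + 4 + 1 = 14
Value per part = 518 / 14 = 37
Shares: 9*37=333, 4*37=148, 1*37=37
Third share = 37, second share = 148
Difference = |37 - 148| = 111

111


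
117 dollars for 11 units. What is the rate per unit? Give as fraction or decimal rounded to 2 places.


Total dollars = 117
Number of units = 11
Unit rate = 117 / 11
= 10.64 dollars per unit

10.64


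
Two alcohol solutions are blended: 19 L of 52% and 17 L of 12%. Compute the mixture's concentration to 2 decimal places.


Solute in mixture 1 = 52% of 19 L = 19*52/100 = 247/25 L
Solute in mixture 2 = 12% of 17 L = 17*12/100 = 51/25 L
Total solute = 247/25 + 51/25 = 298/25 L
Total volume = 19 + 17 = 36 L
Final concentration = 298/25/36 * 100 = 33.11%

33.11


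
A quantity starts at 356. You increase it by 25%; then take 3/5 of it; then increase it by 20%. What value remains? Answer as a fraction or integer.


Start with 356.
Step 1: Increase by 25%: 356 * 125/100 = 445
Step 2: Take 3/5: 445 * 3/5 = 267
Step 3: Increase by 20%: 267 * 120/100 = 1602/5
Final result = 1602/5

1602/5


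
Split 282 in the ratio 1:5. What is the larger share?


Total parts = 1 + 5 = 6
Value per part = 282 / 6 = 47
First share = 1 * 47 = 47
Second share = 5 * 47 = 235
Larger share = 235

235


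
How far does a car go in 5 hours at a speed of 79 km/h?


Using distance = speed * time
Speed = 79 km/h
Time = 5 hours
Distance = 79 * 5
= 395 km

395


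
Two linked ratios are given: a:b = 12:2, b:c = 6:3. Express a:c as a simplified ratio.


Given a:b = 12:2 and b:c = 6:3
Make b consistent. Multiply first ratio by 6: a:b = 72:12
Multiply second ratio by 2: b:c = 12:6
Now b = 12 in both, so a:b:c = 72:12:6
Therefore a:c = 72:6
Simplify by GCD: a:c = 12:1

12:1


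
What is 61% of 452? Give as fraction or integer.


Compute 61% of 452
Convert percentage: 61% = 61/100
Multiply: 452 * 61/100
= 27572/100
= 6893/25

6893/25


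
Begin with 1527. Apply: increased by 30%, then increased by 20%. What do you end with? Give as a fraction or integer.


Start: 1527
Step 1: increase by 30% => multiply by 130/100
  1527 * 130/100 = 19851/10
Step 2: increase by 20% => multiply by 120/100
  19851/10 * 120/100 = 59553/25
Final value = 59553/25

59553/25


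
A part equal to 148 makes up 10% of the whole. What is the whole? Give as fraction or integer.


Given: 148 is 10% of the whole
Set up: 148 = 10/100 * whole
whole = 148 * 100 / 10
whole = 14800 / 10
whole = 1480

1480


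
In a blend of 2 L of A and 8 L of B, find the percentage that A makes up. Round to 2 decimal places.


Volume of A = 2 L
Volume of B = 8 L
Total volume = 2 + 8 = 10 L
Percentage of A = (2/10) * 100
= 20.00%

20.00


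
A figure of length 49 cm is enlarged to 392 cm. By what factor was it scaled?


Original length = 49 cm
Scaled length = 392 cm
Scale factor = 392 / 49
= 8

8


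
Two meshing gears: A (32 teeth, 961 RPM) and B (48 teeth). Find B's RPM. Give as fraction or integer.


Gear ratio: teeth_A * RPM_A = teeth_B * RPM_B
32 * 961 = 48 * RPM_B
30752 = 48 * RPM_B
RPM_B = 30752 / 48
RPM_B = 1922/3

1922/3


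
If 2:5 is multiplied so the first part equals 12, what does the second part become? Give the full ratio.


Original ratio: 2:5
First term target: 12
Scale factor = 12 / 2 = 6
Multiply second term: 5 * 6 = 30
Equivalent ratio = 12:30

12:30


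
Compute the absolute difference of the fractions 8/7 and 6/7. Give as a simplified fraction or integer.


Simplify: 8/7 = 8/7 and 6/7 = 6/7
Find common denominator: LCD = 7
Convert: 8/7 and 6/7
Difference = |8 - 6|/7 = 2/7
Simplified = 2/7

2/7


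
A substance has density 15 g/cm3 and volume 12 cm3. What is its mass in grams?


Using mass = density * volume
Density = 15 g/cm3
Volume = 12 cm3
Mass = 15 * 12
= 180 g

180


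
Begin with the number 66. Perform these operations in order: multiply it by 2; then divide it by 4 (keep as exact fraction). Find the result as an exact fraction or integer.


Start with 66.
Step 1: Multiply by 2: 66 * 2 = 132
Step 2: Divide by 4: 132 / 4 = 33
Final result = 33

33


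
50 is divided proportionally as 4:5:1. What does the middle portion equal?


Ratio = 4:5:1
Total parts = 4 + 5 + 1 = 10
Value per part = 50 / 10 = 5
First share = 4 * 5 = 20
Middle share = 5 * 5 = 25
Third share = 1 * 5 = 5

25


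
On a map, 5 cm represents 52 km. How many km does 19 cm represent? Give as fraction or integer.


Map scale: 5 cm = 52 km
Measured distance on map = 19 cm
Set up proportion: 19 * 52 / 5
= 988 / 5
= 988/5 km

988/5


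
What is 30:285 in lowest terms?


Find GCD(30, 285)
GCD = 15
Divide both by 15: 30/15 = 2, 285/15 = 19
Simplified ratio = 2:19

2:19


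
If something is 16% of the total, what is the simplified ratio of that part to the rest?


Part = 16%, Remainder = 84%
Ratio = 16:84
GCD(16, 84) = 4
Simplify: 4:21 = 4:21

4:21


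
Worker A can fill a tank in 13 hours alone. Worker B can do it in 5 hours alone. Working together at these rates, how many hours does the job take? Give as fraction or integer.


Rate of A = 1/13 job per hour
Rate of B = 1/5 job per hour
Combined rate = 1/13 + 1/5
Find common denominator: (5 + 13)/(13*5) = 18/65
Combined rate = 18/65 job per hour
Time together = 1 / (18/65) = 65/18 hours

65/18


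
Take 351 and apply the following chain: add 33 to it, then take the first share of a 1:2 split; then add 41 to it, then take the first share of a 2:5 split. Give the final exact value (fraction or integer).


Start with 351.
Step 1: Add 33: 351+33=384; split 1:2 first = 384*1/3 = 128
Step 2: Add 41: 128+41=169; split 2:5 first = 169*2/7 = 338/7
Final result = 338/7

338/7


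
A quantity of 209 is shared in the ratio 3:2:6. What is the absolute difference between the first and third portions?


Total parts = 3 + 2 + 6 = 11
Value per part = 209 / 11 = 19
Shares: 3*19=57, 2*19=38, 6*19=114
First share = 57, third share = 114
Difference = |57 - 114| = 57

57


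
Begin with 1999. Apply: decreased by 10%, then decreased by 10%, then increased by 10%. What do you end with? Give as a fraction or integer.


Start: 1999
Step 1: decrease by 10% => multiply by 90/100
  1999 * 90/100 = 17991/10
Step 2: decrease by 10% => multiply by 90/100
  17991/10 * 90/100 = 161919/100
Step 3: increase by 10% => multiply by 110/100
  161919/100 * 110/100 = 1781109/1000
Final value = 1781109/1000

1781109/1000


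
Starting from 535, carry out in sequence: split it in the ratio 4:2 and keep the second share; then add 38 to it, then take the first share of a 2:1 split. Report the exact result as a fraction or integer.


Start with 535.
Step 1: Split 4:2, second share = 535 * 2/6 = 535/3
Step 2: Add 38: 535/3+38=649/3; split 2:1 first = 649/3*2/3 = 1298/9
Final result = 1298/9

1298/9


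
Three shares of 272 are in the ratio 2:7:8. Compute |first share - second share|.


Total parts = 2 + 7 + 8 = 17
Value per part = 272 / 17 = 16
Shares: 2*16=32, 7*16=112, 8*16=128
First share = 32, second share = 112
Difference = |32 - 112| = 80

80


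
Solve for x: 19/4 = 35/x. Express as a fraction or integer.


Setting up: 19/4 = 35/x
Cross multiply: 19 * x = 4 * 35
19x = 140
x = 140/19
x = 140/19

140/19


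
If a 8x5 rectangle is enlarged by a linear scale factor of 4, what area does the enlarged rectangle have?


Original dimensions: 8 x 5
Enlargement factor = 4
New width = 8 * 4 = 32
New height = 5 * 4 = 20
New area = 32 * 20 = 640

640


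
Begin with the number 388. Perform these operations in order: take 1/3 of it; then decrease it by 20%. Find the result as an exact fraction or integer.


Start with 388.
Step 1: Take 1/3: 388 * 1/3 = 388/3
Step 2: Decrease by 20%: 388/3 * 80/100 = 1552/15
Final result = 1552/15

1552/15


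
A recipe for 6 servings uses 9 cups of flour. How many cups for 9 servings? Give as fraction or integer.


Original: 9 cups for 6 servings
Target servings = 9
Scaling factor = 9/6
New amount = 9 * 9/6
= 81/6
= 27/2 cups

27/2


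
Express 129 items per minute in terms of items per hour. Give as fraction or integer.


Converting from per minute to per hour
Rate = 129 items per minute
Multiply by 60: 129 * 60
= 7740 items per hour

7740


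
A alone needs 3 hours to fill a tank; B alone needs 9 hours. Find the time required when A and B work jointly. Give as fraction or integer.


Rate of A = 1/3 job per hour
Rate of B = 1/9 job per hour
Combined rate = 1/3 + 1/9
Find common denominator: (9 + 3)/(3*9) = 12/27
Combined rate = 4/9 job per hour
Time together = 1 / (4/9) = 9/4 hours

9/4


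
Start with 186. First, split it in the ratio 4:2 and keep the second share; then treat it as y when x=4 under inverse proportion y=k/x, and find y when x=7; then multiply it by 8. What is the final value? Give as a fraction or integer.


Start with 186.
Step 1: Split 4:2, second share = 186 * 2/6 = 62
Step 2: Inverse prop: k = (62)*4; new y = k/7 = 62*4/7 = 248/7
Step 3: Multiply by 8: 248/7 * 8 = 1984/7
Final result = 1984/7

1984/7


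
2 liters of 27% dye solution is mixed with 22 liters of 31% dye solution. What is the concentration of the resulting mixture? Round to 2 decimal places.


Solute in mixture 1 = 27% of 2 L = 2*27/100 = 27/50 L
Solute in mixture 2 = 31% of 22 L = 22*31/100 = 341/50 L
Total solute = 27/50 + 341/50 = 184/25 L
Total volume = 2 + 22 = 24 L
Final concentration = 184/25/24 * 100 = 30.67%

30.67


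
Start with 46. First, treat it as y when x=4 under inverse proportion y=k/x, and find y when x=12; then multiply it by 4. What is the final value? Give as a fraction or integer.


Start with 46.
Step 1: Inverse prop: k = (46)*4; new y = k/12 = 46*4/12 = 46/3
Step 2: Multiply by 4: 46/3 * 4 = 184/3
Final result = 184/3

184/3


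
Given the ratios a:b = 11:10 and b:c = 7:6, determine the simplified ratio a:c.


Given a:b = 11:10 and b:c = 7:6
Make b consistent. Multiply first ratio by 7: a:b = 77:70
Multiply second ratio by 10: b:c = 70:60
Now b = 70 in both, so a:b:c = 77:70:60
Therefore a:c = 77:60
Simplify by GCD: a:c = 77:60

77:60


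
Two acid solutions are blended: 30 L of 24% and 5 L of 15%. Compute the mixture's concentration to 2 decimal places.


Solute in mixture 1 = 24% of 30 L = 30*24/100 = 36/5 L
Solute in mixture 2 = 15% of 5 L = 5*15/100 = 3/4 L
Total solute = 36/5 + 3/4 = 159/20 L
Total volume = 30 + 5 = 35 L
Final concentration = 159/20/35 * 100 = 22.71%

22.71


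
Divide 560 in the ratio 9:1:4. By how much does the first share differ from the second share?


Total parts = 9 + 1 + 4 = 14
Value per part = 560 / 14 = 40
Shares: 9*40=360, 1*40=40, 4*40=160
First share = 360, second share = 40
Difference = |360 - 40| = 320

320


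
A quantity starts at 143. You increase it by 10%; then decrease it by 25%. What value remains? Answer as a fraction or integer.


Start with 143.
Step 1: Increase by 10%: 143 * 110/100 = 1573/10
Step 2: Decrease by 25%: 1573/10 * 75/100 = 4719/40
Final result = 4719/40

4719/40


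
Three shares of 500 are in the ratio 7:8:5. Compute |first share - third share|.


Total parts = 7 + 8 + 5 = 20
Value per part = 500 / 20 = 25
Shares: 7*25=175, 8*25=200, 5*25=125
First share = 175, third share = 125
Difference = |175 - 125| = 50

50


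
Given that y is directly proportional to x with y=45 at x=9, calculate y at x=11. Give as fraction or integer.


Direct proportion: y = kx
Find k: k = 45/9 = 5
Compute y at x=11: y = 5 * 11
y = 55

55


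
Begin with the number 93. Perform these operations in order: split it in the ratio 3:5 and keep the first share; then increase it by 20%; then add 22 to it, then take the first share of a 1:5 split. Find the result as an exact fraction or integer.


Start with 93.
Step 1: Split 3:5, first share = 93 * 3/8 = 279/8
Step 2: Increase by 20%: 279/8 * 120/100 = 837/20
Step 3: Add 22: 837/20+22=1277/20; split 1:5 first = 1277/20*1/6 = 1277/120
Final result = 1277/120

1277/120


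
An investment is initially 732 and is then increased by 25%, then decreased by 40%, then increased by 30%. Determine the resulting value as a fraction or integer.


Start: 732
Step 1: increase by 25% => multiply by 125/100
  732 * 125/100 = 915
Step 2: decrease by 40% => multiply by 60/100
  915 * 60/100 = 549
Step 3: increase by 30% => multiply by 130/100
  549 * 130/100 = 7137/10
Final value = 7137/10

7137/10


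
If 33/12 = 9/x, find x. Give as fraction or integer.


Setting up: 33/12 = 9/x
Cross multiply: 33 * x = 12 * 9
33x = 108
x = 108/33
x = 36/11

36/11


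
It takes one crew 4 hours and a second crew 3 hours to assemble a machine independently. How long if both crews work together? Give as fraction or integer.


Rate of A = 1/4 job per hour
Rate of B = 1/3 job per hour
Combined rate = 1/4 + 1/3
Find common denominator: (3 + 4)/(4*3) = 7/12
Combined rate = 7/12 job per hour
Time together = 1 / (7/12) = 12/7 hours

12/7


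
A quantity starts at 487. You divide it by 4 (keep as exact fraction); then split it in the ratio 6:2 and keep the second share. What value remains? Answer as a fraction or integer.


Start with 487.
Step 1: Divide by 4: 487 / 4 = 487/4
Step 2: Split 6:2, second share = 487/4 * 2/8 = 487/16
Final result = 487/16

487/16


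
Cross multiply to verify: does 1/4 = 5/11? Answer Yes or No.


Cross multiply to check 1/4 = 5/11
Left cross product: 1 * 11 = 11
Right cross product: 4 * 5 = 20
11 != 20
Not equal, so proportions differ => No

No


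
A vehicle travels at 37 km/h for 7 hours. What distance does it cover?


Using distance = speed * time
Speed = 37 km/h
Time = 7 hours
Distance = 37 * 7
= 259 km

259


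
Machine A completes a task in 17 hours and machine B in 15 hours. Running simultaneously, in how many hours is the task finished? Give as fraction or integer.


Rate of A = 1/17 job per hour
Rate of B = 1/15 job per hour
Combined rate = 1/17 + 1/15
Find common denominator: (15 + 17)/(17*15) = 32/255
Combined rate = 32/255 job per hour
Time together = 1 / (32/255) = 255/32 hours

255/32


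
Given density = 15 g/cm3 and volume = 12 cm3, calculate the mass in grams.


Using mass = density * volume
Density = 15 g/cm3
Volume = 12 cm3
Mass = 15 * 12
= 180 g

180


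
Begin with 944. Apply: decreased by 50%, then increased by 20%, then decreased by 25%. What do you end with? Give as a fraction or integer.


Start: 944
Step 1: decrease by 50% => multiply by 50/100
  944 * 50/100 = 472
Step 2: increase by 20% => multiply by 120/100
  472 * 120/100 = 2832/5
Step 3: decrease by 25% => multiply by 75/100
  2832/5 * 75/100 = 2124/5
Final value = 2124/5

2124/5


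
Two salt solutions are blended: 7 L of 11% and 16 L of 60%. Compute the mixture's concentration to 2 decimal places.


Solute in mixture 1 = 11% of 7 L = 7*11/100 = 77/100 L
Solute in mixture 2 = 60% of 16 L = 16*60/100 = 48/5 L
Total solute = 77/100 + 48/5 = 1037/100 L
Total volume = 7 + 16 = 23 L
Final concentration = 1037/100/23 * 100 = 45.09%

45.09


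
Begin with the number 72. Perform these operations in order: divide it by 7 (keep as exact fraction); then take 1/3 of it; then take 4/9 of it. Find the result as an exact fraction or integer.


Start with 72.
Step 1: Divide by 7: 72 / 7 = 72/7
Step 2: Take 1/3: 72/7 * 1/3 = 24/7
Step 3: Take 4/9: 24/7 * 4/9 = 32/21
Final result = 32/21

32/21


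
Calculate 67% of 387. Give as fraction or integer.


Compute 67% of 387
Convert percentage: 67% = 67/100
Multiply: 387 * 67/100
= 25929/100
= 25929/100

25929/100


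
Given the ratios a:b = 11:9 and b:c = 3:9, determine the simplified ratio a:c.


Given a:b = 11:9 and b:c = 3:9
Make b consistent. Multiply first ratio by 3: a:b = 33:27
Multiply second ratio by 9: b:c = 27:81
Now b = 27 in both, so a:b:c = 33:27:81
Therefore a:c = 33:81
Simplify by GCD: a:c = 11:27

11:27


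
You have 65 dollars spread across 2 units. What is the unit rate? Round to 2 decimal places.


Total dollars = 65
Number of units = 2
Unit rate = 65 / 2
= 32.50 dollars per unit

32.50


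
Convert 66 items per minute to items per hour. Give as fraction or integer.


Converting from per minute to per hour
Rate = 66 items per minute
Multiply by 60: 66 * 60
= 3960 items per hour

3960


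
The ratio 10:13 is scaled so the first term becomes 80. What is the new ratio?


Original ratio: 10:13
First term target: 80
Scale factor = 80 / 10 = 8
Multiply second term: 13 * 8 = 104
Equivalent ratio = 80:104

80:104


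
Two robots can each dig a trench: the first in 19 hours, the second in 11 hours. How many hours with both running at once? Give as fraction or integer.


Rate of A = 1/19 job per hour
Rate of B = 1/11 job per hour
Combined rate = 1/19 + 1/11
Find common denominator: (11 + 19)/(19*11) = 30/209
Combined rate = 30/209 job per hour
Time together = 1 / (30/209) = 209/30 hours

209/30


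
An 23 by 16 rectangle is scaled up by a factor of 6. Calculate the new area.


Original dimensions: 23 x 16
Enlargement factor = 6
New width = 23 * 6 = 138
New height = 16 * 6 = 96
New area = 138 * 96 = 13248

13248


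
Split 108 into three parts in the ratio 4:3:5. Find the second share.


Ratio = 4:3:5
Total parts = 4 + 3 + 5 = 12
Value per part = 108 / 12 = 9
First share = 4 * 9 = 36
Middle share = 3 * 9 = 27
Third share = 5 * 9 = 45

27


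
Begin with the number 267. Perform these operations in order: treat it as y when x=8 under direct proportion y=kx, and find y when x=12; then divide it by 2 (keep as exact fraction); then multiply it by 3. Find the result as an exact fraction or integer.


Start with 267.
Step 1: Direct prop: k = (267)/8; new y = k*12 = 267*12/8 = 801/2
Step 2: Divide by 2: 801/2 / 2 = 801/4
Step 3: Multiply by 3: 801/4 * 3 = 2403/4
Final result = 2403/4

2403/4


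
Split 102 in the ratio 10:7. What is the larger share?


Total parts = 10 + 7 = 17
Value per part = 102 / 17 = 6
First share = 10 * 6 = 60
Second share = 7 * 6 = 42
Larger share = 60

60


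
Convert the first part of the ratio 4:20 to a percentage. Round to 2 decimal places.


Total parts = 4 + 20 = 24
First part fraction = 4/24
Percentage = (4/24) * 100
= 0.166667 * 100
= 16.67%

16.67


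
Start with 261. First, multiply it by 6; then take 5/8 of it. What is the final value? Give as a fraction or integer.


Start with 261.
Step 1: Multiply by 6: 261 * 6 = 1566
Step 2: Take 5/8: 1566 * 5/8 = 3915/4
Final result = 3915/4

3915/4


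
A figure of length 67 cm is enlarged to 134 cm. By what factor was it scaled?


Original length = 67 cm
Scaled length = 134 cm
Scale factor = 134 / 67
= 2

2


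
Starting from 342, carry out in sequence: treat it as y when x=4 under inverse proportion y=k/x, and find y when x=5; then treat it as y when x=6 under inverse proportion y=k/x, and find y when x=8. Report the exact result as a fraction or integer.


Start with 342.
Step 1: Inverse prop: k = (342)*4; new y = k/5 = 342*4/5 = 1368/5
Step 2: Inverse prop: k = (1368/5)*6; new y = k/8 = 1368/5*6/8 = 1026/5
Final result = 1026/5

1026/5


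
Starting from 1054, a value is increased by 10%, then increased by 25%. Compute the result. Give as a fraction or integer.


Start: 1054
Step 1: increase by 10% => multiply by 110/100
  1054 * 110/100 = 5797/5
Step 2: increase by 25% => multiply by 125/100
  5797/5 * 125/100 = 5797/4
Final value = 5797/4

5797/4


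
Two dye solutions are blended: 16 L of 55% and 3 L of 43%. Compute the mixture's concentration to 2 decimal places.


Solute in mixture 1 = 55% of 16 L = 16*55/100 = 44/5 L
Solute in mixture 2 = 43% of 3 L = 3*43/100 = 129/100 L
Total solute = 44/5 + 129/100 = 1009/100 L
Total volume = 16 + 3 = 19 L
Final concentration = 1009/100/19 * 100 = 53.11%

53.11


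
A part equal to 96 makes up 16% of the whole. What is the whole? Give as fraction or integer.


Given: 96 is 16% of the whole
Set up: 96 = 16/100 * whole
whole = 96 * 100 / 16
whole = 9600 / 16
whole = 600

600


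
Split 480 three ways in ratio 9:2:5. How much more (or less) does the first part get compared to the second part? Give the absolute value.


Total parts = 9 + 2 + 5 = 16
Value per part = 480 / 16 = 30
Shares: 9*30=270, 2*30=60, 5*30=150
First share = 270, second share = 60
Difference = |270 - 60| = 210

210


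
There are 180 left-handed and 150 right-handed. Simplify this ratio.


Find GCD(180, 150)
GCD = 30
Divide both by 30: 180/30 = 6, 150/30 = 5
Simplified ratio = 6:5

6:5


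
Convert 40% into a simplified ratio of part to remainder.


Part = 40%, Remainder = 60%
Ratio = 40:60
GCD(40, 60) = 20
Simplify: 2:3 = 2:3

2:3


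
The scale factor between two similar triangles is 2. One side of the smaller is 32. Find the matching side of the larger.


Similar triangles have proportional sides
Scale factor = 2
Smaller side = 32
Corresponding larger side = 32 * 2
= 64

64


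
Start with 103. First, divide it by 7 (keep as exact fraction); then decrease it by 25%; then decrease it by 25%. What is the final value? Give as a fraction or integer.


Start with 103.
Step 1: Divide by 7: 103 / 7 = 103/7
Step 2: Decrease by 25%: 103/7 * 75/100 = 309/28
Step 3: Decrease by 25%: 309/28 * 75/100 = 927/112
Final result = 927/112

927/112


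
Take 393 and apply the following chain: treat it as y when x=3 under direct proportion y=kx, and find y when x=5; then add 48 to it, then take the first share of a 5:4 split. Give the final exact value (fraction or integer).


Start with 393.
Step 1: Direct prop: k = (393)/3; new y = k*5 = 393*5/3 = 655
Step 2: Add 48: 655+48=703; split 5:4 first = 703*5/9 = 3515/9
Final result = 3515/9

3515/9


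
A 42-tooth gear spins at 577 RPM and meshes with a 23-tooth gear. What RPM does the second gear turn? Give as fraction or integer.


Gear ratio: teeth_A * RPM_A = teeth_B * RPM_B
42 * 577 = 23 * RPM_B
24234 = 23 * RPM_B
RPM_B = 24234 / 23
RPM_B = 24234/23

24234/23


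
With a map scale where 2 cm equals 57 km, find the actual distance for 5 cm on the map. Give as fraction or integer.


Map scale: 2 cm = 57 km
Measured distance on map = 5 cm
Set up proportion: 5 * 57 / 2
= 285 / 2
= 285/2 km

285/2


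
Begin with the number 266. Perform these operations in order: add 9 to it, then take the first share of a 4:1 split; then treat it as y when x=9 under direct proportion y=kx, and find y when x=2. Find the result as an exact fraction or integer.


Start with 266.
Step 1: Add 9: 266+9=275; split 4:1 first = 275*4/5 = 220
Step 2: Direct prop: k = (220)/9; new y = k*2 = 220*2/9 = 440/9
Final result = 440/9

440/9


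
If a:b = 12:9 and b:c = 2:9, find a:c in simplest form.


Given a:b = 12:9 and b:c = 2:9
Make b consistent. Multiply first ratio by 2: a:b = 24:18
Multiply second ratio by 9: b:c = 18:81
Now b = 18 in both, so a:b:c = 24:18:81
Therefore a:c = 24:81
Simplify by GCD: a:c = 8:27

8:27


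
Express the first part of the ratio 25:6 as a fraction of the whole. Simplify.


Total parts = 25 + 6 = 31
First part fraction = 25/31
Simplify: 25/31 = 25/31

25/31


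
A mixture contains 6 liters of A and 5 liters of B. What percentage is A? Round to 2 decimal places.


Volume of A = 6 L
Volume of B = 5 L
Total volume = 6 + 5 = 11 L
Percentage of A = (6/11) * 100
= 54.55%

54.55


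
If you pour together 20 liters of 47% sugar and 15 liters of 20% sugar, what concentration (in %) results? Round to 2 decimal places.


Solute in mixture 1 = 47% of 20 L = 20*47/100 = 47/5 L
Solute in mixture 2 = 20% of 15 L = 15*20/100 = 3 L
Total solute = 47/5 + 3 = 62/5 L
Total volume = 20 + 15 = 35 L
Final concentration = 62/5/35 * 100 = 35.43%

35.43


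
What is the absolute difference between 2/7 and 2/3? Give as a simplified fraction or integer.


Simplify: 2/7 = 2/7 and 2/3 = 2/3
Find common denominator: LCD = 21
Convert: 6/21 and 14/21
Difference = |6 - 14|/21 = 8/21
Simplified = 8/21

8/21


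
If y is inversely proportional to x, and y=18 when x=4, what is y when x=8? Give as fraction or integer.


Inverse proportion: y = k/x
Find k: k = 4 * 18 = 72
Compute y at x=8: y = 72/8
y = 9

9


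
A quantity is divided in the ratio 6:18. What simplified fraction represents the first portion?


Total parts = 6 + 18 = 24
First part fraction = 6/24
Simplify: 6/24 = 1/4

1/4


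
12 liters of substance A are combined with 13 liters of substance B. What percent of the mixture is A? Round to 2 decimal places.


Volume of A = 12 L
Volume of B = 13 L
Total volume = 12 + 13 = 25 L
Percentage of A = (12/25) * 100
= 48.00%

48.00


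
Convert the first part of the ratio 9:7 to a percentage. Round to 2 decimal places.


Total parts = 9 + 7 = 16
First part fraction = 9/16
Percentage = (9/16) * 100
= 0.5625 * 100
= 56.25%

56.25


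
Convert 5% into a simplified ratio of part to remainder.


Part = 5%, Remainder = 95%
Ratio = 5:95
GCD(5, 95) = 5
Simplify: 1:19 = 1:19

1:19


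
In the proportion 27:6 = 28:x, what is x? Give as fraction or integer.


Setting up: 27/6 = 28/x
Cross multiply: 27 * x = 6 * 28
27x = 168
x = 168/27
x = 56/9

56/9


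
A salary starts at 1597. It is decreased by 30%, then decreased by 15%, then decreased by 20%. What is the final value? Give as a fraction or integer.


Start: 1597
Step 1: decrease by 30% => multiply by 70/100
  1597 * 70/100 = 11179/10
Step 2: decrease by 15% => multiply by 85/100
  11179/10 * 85/100 = 190043/200
Step 3: decrease by 20% => multiply by 80/100
  190043/200 * 80/100 = 190043/250
Final value = 190043/250

190043/250


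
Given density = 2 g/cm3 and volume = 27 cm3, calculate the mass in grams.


Using mass = density * volume
Density = 2 g/cm3
Volume = 27 cm3
Mass = 2 * 27
= 54 g

54


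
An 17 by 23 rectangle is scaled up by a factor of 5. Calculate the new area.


Original dimensions: 17 x 23
Enlargement factor = 5
New width = 17 * 5 = 85
New height = 23 * 5 = 115
New area = 85 * 115 = 9775

9775


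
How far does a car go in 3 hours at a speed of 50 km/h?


Using distance = speed * time
Speed = 50 km/h
Time = 3 hours
Distance = 50 * 3
= 150 km

150


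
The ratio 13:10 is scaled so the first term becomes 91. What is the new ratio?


Original ratio: 13:10
First term target: 91
Scale factor = 91 / 13 = 7
Multiply second term: 10 * 7 = 70
Equivalent ratio = 91:70

91:70


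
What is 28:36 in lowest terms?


Find GCD(28, 36)
GCD = 4
Divide both by 4: 28/4 = 7, 36/4 = 9
Simplified ratio = 7:9

7:9


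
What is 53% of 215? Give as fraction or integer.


Compute 53% of 215
Convert percentage: 53% = 53/100
Multiply: 215 * 53/100
= 11395/100
= 2279/20

2279/20


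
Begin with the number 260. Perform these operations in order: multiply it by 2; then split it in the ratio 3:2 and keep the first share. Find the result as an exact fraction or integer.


Start with 260.
Step 1: Multiply by 2: 260 * 2 = 520
Step 2: Split 3:2, first share = 520 * 3/5 = 312
Final result = 312

312


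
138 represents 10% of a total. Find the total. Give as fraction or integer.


Given: 138 is 10% of the whole
Set up: 138 = 10/100 * whole
whole = 138 * 100 / 10
whole = 13800 / 10
whole = 1380

1380


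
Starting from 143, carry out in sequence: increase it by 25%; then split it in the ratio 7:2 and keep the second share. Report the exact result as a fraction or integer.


Start with 143.
Step 1: Increase by 25%: 143 * 125/100 = 715/4
Step 2: Split 7:2, second share = 715/4 * 2/9 = 715/18
Final result = 715/18

715/18


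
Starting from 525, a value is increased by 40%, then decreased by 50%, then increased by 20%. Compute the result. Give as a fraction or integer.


Start: 525
Step 1: increase by 40% => multiply by 140/100
  525 * 140/100 = 735
Step 2: decrease by 50% => multiply by 50/100
  735 * 50/100 = 735/2
Step 3: increase by 20% => multiply by 120/100
  735/2 * 120/100 = 441
Final value = 441

441


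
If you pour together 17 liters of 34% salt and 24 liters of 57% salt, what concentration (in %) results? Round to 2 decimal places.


Solute in mixture 1 = 34% of 17 L = 17*34/100 = 289/50 L
Solute in mixture 2 = 57% of 24 L = 24*57/100 = 342/25 L
Total solute = 289/50 + 342/25 = 973/50 L
Total volume = 17 + 24 = 41 L
Final concentration = 973/50/41 * 100 = 47.46%

47.46


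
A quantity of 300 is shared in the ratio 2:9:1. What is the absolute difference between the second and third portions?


Total parts = 2 + 9 + 1 = 12
Value per part = 300 / 12 = 25
Shares: 2*25=50, 9*25=225, 1*25=25
Second share = 225, third share = 25
Difference = |225 - 25| = 200

200


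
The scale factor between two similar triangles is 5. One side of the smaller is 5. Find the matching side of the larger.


Similar triangles have proportional sides
Scale factor = 5
Smaller side = 5
Corresponding larger side = 5 * 5
= 25

25


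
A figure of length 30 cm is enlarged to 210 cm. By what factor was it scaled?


Original length = 30 cm
Scaled length = 210 cm
Scale factor = 210 / 30
= 7

7


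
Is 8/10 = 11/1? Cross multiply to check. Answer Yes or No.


Cross multiply to check 8/10 = 11/1
Left cross product: 8 * 1 = 8
Right cross product: 10 * 11 = 110
8 != 110
Not equal, so proportions differ => No

No


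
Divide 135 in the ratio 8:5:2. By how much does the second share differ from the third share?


Total parts = 8 + 5 + 2 = 15
Value per part = 135 / 15 = 9
Shares: 8*9=72, 5*9=45, 2*9=18
Second share = 45, third share = 18
Difference = |45 - 18| = 27

27


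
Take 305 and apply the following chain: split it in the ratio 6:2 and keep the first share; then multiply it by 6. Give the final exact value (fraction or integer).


Start with 305.
Step 1: Split 6:2, first share = 305 * 6/8 = 915/4
Step 2: Multiply by 6: 915/4 * 6 = 2745/2
Final result = 2745/2

2745/2


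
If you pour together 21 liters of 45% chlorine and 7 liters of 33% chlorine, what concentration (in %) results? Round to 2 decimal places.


Solute in mixture 1 = 45% of 21 L = 21*45/100 = 189/20 L
Solute in mixture 2 = 33% of 7 L = 7*33/100 = 231/100 L
Total solute = 189/20 + 231/100 = 294/25 L
Total volume = 21 + 7 = 28 L
Final concentration = 294/25/28 * 100 = 42.00%

42.00


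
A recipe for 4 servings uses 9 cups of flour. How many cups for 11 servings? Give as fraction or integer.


Original: 9 cups for 4 servings
Target servings = 11
Scaling factor = 11/4
New amount = 9 * 11/4
= 99/4
= 99/4 cups

99/4


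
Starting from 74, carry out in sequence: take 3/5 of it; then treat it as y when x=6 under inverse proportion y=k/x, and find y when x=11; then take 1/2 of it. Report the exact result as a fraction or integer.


Start with 74.
Step 1: Take 3/5: 74 * 3/5 = 222/5
Step 2: Inverse prop: k = (222/5)*6; new y = k/11 = 222/5*6/11 = 1332/55
Step 3: Take 1/2: 1332/55 * 1/2 = 666/55
Final result = 666/55

666/55


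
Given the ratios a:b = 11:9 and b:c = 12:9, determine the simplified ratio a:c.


Given a:b = 11:9 and b:c = 12:9
Make b consistent. Multiply first ratio by 12: a:b = 132:108
Multiply second ratio by 9: b:c = 108:81
Now b = 108 in both, so a:b:c = 132:108:81
Therefore a:c = 132:81
Simplify by GCD: a:c = 44:27

44:27
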